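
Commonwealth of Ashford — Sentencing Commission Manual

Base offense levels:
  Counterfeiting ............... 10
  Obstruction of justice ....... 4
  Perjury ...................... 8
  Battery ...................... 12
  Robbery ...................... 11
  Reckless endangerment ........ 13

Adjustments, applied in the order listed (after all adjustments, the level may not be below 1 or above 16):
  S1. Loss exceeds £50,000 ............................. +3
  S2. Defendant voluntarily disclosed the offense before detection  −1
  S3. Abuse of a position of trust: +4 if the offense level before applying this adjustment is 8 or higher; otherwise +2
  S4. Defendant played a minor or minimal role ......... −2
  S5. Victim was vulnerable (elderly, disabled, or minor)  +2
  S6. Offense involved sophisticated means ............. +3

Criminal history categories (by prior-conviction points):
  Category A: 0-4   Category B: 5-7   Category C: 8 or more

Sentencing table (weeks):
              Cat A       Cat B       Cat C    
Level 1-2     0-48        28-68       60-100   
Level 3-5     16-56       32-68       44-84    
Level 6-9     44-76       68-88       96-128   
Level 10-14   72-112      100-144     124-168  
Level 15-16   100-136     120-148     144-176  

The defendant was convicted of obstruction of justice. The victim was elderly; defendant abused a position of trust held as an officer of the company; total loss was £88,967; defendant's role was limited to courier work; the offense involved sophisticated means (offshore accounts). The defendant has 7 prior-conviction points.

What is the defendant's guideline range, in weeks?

Base offense level for obstruction of justice: 4.
S1 applies: 4 + 3 = 7.
S2 does not apply.
S3 applies (level before this adjustment is 7 < 8, so +2): 7 + 2 = 9.
S4 applies: 9 − 2 = 7.
S5 applies: 7 + 2 = 9.
S6 applies: 9 + 3 = 12.
Final offense level: 12.
Criminal history: 7 prior points → Category B (5-7).
Level 12 falls in the 10-14 band.
Grid: Level 10-14 × Category B = 100-144 weeks.

100-144 weeks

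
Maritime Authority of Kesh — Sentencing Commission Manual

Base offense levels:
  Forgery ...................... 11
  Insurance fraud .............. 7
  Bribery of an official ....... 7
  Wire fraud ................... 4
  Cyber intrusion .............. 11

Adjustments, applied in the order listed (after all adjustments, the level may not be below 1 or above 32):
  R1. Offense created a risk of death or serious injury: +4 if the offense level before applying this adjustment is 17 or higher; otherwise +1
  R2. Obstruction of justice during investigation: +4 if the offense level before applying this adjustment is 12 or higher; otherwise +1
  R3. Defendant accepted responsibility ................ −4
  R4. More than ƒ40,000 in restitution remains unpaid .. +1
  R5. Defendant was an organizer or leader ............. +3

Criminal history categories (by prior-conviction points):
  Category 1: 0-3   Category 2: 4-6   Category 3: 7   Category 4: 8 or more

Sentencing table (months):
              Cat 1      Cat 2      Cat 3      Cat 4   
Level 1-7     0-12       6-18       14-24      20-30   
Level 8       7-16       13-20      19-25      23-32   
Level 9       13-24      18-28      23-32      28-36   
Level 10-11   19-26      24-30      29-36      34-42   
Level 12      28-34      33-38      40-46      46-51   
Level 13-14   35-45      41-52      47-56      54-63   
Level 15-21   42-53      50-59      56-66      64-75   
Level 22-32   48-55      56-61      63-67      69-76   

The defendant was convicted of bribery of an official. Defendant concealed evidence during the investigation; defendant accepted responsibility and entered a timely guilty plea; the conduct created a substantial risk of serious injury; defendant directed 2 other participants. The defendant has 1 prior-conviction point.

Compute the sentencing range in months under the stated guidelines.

7-16 months

Base offense level for bribery of an official: 7.
R1 applies (level before this adjustment is 7 < 17, so +1): 7 + 1 = 8.
R2 applies (level before this adjustment is 8 < 12, so +1): 8 + 1 = 9.
R3 applies: 9 − 4 = 5.
R4 does not apply.
R5 applies: 5 + 3 = 8.
Final offense level: 8.
Criminal history: 1 prior point → Category 1 (0-3).
Level 8 falls in the 8 band.
Grid: Level 8 × Category 1 = 7-16 months.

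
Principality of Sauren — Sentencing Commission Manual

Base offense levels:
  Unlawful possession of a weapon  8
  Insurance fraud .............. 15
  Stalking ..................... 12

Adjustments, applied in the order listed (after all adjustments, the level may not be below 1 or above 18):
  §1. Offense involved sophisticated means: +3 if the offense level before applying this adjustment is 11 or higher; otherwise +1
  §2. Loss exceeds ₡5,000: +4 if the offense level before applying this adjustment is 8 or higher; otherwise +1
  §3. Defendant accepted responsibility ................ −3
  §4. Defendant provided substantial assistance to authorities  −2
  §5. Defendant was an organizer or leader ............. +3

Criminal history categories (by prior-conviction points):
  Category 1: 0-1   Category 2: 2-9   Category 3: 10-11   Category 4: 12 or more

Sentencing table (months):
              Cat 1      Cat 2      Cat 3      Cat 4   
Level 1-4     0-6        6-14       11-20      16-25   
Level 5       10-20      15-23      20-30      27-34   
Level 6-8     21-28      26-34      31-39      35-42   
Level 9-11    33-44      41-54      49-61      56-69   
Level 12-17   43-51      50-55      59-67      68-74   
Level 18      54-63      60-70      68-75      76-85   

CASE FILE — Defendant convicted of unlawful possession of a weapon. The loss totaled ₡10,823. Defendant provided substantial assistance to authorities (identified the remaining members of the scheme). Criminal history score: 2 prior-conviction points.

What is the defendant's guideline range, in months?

Base offense level for unlawful possession of a weapon: 8.
§1 does not apply.
§2 applies (level before this adjustment is 8 ≥ 8, so +4): 8 + 4 = 12.
§3 does not apply.
§4 applies: 12 − 2 = 10.
Final offense level: 10.
Criminal history: 2 prior points → Category 2 (2-9).
Level 10 falls in the 9-11 band.
Grid: Level 9-11 × Category 2 = 41-54 months.

41-54 months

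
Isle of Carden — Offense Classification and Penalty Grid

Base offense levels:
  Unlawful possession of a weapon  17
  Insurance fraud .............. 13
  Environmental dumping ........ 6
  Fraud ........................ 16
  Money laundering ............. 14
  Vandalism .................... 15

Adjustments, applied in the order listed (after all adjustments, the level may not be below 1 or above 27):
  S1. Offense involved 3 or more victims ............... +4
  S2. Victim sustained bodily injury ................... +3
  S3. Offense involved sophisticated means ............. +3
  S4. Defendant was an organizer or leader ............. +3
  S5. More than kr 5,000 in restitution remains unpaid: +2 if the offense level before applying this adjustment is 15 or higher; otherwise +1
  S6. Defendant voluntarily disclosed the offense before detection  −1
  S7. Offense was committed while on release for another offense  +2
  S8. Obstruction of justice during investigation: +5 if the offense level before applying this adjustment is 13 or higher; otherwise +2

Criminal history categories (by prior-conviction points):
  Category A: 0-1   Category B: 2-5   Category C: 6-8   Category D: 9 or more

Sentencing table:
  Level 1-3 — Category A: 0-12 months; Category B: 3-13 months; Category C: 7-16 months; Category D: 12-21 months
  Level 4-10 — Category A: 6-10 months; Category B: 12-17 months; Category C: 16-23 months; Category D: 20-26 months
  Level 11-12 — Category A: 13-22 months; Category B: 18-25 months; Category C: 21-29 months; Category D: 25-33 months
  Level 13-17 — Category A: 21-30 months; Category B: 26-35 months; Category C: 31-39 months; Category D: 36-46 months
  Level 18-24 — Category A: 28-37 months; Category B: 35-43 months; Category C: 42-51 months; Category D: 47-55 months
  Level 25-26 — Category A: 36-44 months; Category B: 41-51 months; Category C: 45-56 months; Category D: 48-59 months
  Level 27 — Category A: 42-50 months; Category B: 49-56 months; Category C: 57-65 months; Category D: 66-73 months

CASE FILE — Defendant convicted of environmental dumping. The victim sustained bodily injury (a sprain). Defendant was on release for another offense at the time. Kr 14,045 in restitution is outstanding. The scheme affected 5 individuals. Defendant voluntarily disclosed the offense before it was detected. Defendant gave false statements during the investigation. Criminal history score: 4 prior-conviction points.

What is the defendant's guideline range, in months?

35-43 months

Base offense level for environmental dumping: 6.
S1 applies: 6 + 4 = 10.
S2 applies: 10 + 3 = 13.
S3 does not apply.
S4 does not apply.
S5 applies (level before this adjustment is 13 < 15, so +1): 13 + 1 = 14.
S6 applies: 14 − 1 = 13.
S7 applies: 13 + 2 = 15.
S8 applies (level before this adjustment is 15 ≥ 13, so +5): 15 + 5 = 20.
Final offense level: 20.
Criminal history: 4 prior points → Category B (2-5).
Level 20 falls in the 18-24 band.
Grid: Level 18-24 × Category B = 35-43 months.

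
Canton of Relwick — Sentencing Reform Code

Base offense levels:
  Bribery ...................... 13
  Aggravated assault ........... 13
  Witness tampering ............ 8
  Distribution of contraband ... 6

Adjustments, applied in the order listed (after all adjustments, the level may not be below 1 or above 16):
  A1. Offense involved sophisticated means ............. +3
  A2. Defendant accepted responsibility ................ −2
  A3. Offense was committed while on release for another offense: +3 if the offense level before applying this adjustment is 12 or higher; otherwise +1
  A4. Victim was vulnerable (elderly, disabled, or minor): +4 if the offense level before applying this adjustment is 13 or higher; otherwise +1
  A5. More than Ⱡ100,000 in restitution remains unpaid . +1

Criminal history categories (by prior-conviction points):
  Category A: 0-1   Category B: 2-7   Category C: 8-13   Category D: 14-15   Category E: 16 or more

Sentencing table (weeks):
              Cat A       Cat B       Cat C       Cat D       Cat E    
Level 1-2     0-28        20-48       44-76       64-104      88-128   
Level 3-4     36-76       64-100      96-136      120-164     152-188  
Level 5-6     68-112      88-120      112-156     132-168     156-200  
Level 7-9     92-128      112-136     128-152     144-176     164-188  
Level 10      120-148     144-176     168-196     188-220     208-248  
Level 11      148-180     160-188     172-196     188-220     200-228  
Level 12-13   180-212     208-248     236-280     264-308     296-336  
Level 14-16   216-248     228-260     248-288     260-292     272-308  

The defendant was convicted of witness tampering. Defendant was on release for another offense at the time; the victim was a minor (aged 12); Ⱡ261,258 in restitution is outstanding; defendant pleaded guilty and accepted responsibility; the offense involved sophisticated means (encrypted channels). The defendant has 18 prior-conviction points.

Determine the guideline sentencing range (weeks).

296-336 weeks

Base offense level for witness tampering: 8.
A1 applies: 8 + 3 = 11.
A2 applies: 11 − 2 = 9.
A3 applies (level before this adjustment is 9 < 12, so +1): 9 + 1 = 10.
A4 applies (level before this adjustment is 10 < 13, so +1): 10 + 1 = 11.
A5 applies: 11 + 1 = 12.
Final offense level: 12.
Criminal history: 18 prior points → Category E (16+).
Level 12 falls in the 12-13 band.
Grid: Level 12-13 × Category E = 296-336 weeks.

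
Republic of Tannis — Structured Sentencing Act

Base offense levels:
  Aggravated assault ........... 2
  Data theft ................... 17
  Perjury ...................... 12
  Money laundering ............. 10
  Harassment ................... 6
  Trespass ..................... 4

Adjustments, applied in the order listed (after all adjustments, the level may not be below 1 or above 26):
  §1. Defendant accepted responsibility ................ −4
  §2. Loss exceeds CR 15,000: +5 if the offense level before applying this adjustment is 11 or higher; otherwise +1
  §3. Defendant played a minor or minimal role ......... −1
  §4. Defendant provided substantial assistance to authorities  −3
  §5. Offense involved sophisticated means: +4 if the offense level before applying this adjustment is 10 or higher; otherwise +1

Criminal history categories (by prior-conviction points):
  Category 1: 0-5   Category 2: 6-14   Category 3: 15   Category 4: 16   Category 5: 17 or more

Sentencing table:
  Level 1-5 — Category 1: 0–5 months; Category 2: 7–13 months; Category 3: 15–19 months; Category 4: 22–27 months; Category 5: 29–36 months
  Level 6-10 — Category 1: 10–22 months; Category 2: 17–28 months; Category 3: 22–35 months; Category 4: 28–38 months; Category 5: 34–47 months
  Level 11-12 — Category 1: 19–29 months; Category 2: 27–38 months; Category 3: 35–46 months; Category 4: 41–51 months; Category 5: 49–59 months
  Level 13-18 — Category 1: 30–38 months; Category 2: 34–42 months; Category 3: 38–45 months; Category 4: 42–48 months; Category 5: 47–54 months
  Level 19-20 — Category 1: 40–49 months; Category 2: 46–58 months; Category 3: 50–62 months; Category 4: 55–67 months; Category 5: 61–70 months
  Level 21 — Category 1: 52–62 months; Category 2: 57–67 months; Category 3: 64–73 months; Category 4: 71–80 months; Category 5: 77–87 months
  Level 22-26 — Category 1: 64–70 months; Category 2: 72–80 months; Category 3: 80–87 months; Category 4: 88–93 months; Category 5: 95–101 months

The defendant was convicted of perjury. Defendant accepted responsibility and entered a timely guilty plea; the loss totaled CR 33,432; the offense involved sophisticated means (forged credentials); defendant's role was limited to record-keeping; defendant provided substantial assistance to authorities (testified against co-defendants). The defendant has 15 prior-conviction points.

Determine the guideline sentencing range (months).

Base offense level for perjury: 12.
§1 applies: 12 − 4 = 8.
§2 applies (level before this adjustment is 8 < 11, so +1): 8 + 1 = 9.
§3 applies: 9 − 1 = 8.
§4 applies: 8 − 3 = 5.
§5 applies (level before this adjustment is 5 < 10, so +1): 5 + 1 = 6.
Final offense level: 6.
Criminal history: 15 prior points → Category 3 (15).
Level 6 falls in the 6-10 band.
Grid: Level 6-10 × Category 3 = 22-35 months.

22-35 months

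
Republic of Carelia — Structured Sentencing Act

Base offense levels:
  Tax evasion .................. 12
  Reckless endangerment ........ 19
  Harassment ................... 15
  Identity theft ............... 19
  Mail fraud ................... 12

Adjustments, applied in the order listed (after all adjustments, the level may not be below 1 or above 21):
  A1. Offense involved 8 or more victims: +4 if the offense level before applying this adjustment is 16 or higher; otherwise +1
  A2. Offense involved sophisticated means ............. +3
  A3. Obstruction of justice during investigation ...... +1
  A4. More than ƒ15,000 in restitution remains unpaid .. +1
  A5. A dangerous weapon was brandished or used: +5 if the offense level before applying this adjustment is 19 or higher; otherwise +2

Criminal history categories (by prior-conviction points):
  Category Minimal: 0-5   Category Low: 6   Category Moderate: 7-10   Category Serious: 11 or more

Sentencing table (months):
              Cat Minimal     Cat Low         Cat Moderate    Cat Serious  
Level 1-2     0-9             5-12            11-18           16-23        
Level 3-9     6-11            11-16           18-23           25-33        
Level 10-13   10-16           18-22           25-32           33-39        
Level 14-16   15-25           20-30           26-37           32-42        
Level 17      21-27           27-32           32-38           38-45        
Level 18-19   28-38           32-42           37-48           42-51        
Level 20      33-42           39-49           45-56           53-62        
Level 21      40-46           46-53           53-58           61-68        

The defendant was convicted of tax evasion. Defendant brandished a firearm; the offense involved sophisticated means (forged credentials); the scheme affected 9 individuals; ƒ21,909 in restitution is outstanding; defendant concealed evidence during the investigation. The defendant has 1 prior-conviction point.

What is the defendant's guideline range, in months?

Base offense level for tax evasion: 12.
A1 applies (level before this adjustment is 12 < 16, so +1): 12 + 1 = 13.
A2 applies: 13 + 3 = 16.
A3 applies: 16 + 1 = 17.
A4 applies: 17 + 1 = 18.
A5 applies (level before this adjustment is 18 < 19, so +2): 18 + 2 = 20.
Final offense level: 20.
Criminal history: 1 prior point → Category Minimal (0-5).
Level 20 falls in the 20 band.
Grid: Level 20 × Category Minimal = 33-42 months.

33-42 months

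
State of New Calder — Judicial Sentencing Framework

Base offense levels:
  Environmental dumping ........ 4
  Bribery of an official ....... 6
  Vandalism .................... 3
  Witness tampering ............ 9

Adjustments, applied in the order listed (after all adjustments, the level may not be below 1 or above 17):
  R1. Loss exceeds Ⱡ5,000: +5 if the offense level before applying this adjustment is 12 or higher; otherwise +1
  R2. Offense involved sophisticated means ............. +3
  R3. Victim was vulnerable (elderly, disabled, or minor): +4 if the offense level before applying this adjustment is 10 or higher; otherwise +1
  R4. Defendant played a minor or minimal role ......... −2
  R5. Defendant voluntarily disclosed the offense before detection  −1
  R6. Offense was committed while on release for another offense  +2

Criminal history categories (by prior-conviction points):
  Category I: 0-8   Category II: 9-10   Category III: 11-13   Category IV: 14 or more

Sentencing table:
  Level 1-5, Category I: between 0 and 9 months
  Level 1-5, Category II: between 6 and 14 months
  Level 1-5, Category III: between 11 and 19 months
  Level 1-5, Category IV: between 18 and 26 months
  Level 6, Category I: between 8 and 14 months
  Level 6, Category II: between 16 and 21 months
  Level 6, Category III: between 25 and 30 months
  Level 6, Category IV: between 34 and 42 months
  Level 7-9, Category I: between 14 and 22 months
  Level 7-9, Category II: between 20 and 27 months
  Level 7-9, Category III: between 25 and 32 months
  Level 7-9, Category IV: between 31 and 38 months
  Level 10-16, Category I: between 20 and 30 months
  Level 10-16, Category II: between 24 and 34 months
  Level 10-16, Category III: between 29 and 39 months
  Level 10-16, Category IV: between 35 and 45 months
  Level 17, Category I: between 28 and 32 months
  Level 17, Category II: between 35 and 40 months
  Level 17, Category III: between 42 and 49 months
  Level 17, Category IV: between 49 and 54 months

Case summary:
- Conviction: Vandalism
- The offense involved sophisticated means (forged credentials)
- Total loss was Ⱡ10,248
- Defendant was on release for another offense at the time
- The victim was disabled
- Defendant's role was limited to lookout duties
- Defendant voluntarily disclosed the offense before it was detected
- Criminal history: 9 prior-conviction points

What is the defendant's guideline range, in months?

20-27 months

Base offense level for vandalism: 3.
R1 applies (level before this adjustment is 3 < 12, so +1): 3 + 1 = 4.
R2 applies: 4 + 3 = 7.
R3 applies (level before this adjustment is 7 < 10, so +1): 7 + 1 = 8.
R4 applies: 8 − 2 = 6.
R5 applies: 6 − 1 = 5.
R6 applies: 5 + 2 = 7.
Final offense level: 7.
Criminal history: 9 prior points → Category II (9-10).
Level 7 falls in the 7-9 band.
Grid: Level 7-9 × Category II = 20-27 months.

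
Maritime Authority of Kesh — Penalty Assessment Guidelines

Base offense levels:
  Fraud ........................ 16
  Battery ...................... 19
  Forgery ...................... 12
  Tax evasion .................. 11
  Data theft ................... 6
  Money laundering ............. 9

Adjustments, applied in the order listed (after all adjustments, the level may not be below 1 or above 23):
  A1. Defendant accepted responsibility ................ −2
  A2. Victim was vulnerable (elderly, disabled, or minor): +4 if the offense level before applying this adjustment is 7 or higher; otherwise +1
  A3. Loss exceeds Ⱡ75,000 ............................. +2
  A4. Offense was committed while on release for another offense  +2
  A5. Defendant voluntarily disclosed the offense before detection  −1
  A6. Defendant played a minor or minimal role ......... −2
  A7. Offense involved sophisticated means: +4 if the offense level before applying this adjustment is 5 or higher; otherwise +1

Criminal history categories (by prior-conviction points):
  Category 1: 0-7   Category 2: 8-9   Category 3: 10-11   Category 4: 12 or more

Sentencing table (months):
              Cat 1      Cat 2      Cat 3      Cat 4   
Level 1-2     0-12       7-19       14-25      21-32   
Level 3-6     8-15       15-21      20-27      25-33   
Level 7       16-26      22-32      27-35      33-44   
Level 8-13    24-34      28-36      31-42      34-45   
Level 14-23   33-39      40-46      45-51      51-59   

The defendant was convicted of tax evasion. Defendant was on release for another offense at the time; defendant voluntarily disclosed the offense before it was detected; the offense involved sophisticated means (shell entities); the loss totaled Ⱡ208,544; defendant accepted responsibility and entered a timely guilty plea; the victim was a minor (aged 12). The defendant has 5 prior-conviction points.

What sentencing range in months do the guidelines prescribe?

33-39 months

Base offense level for tax evasion: 11.
A1 applies: 11 − 2 = 9.
A2 applies (level before this adjustment is 9 ≥ 7, so +4): 9 + 4 = 13.
A3 applies: 13 + 2 = 15.
A4 applies: 15 + 2 = 17.
A5 applies: 17 − 1 = 16.
A6 does not apply.
A7 applies (level before this adjustment is 16 ≥ 5, so +4): 16 + 4 = 20.
Final offense level: 20.
Criminal history: 5 prior points → Category 1 (0-7).
Level 20 falls in the 14-23 band.
Grid: Level 14-23 × Category 1 = 33-39 months.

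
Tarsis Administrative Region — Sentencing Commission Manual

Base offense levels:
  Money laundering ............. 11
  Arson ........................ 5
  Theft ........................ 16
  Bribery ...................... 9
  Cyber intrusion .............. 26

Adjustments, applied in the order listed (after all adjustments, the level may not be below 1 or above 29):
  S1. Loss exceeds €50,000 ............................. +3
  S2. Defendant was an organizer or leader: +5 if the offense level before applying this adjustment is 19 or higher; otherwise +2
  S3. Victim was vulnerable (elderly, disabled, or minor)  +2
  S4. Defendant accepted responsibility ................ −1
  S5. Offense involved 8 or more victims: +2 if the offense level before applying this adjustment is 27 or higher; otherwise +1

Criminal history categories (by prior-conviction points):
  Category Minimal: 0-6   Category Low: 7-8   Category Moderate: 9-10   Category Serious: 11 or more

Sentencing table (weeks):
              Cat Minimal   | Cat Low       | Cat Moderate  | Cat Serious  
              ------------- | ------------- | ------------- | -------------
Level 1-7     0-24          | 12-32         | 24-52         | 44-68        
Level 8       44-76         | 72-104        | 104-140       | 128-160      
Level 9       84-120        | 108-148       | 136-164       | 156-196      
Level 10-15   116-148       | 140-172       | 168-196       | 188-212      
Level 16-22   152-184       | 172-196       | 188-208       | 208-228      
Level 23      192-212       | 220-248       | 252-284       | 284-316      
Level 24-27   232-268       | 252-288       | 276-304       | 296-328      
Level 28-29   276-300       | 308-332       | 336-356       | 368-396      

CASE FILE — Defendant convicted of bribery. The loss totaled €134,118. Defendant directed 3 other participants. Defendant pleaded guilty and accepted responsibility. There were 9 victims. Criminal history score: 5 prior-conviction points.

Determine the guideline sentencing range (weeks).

Base offense level for bribery: 9.
S1 applies: 9 + 3 = 12.
S2 applies (level before this adjustment is 12 < 19, so +2): 12 + 2 = 14.
S3 does not apply.
S4 applies: 14 − 1 = 13.
S5 applies (level before this adjustment is 13 < 27, so +1): 13 + 1 = 14.
Final offense level: 14.
Criminal history: 5 prior points → Category Minimal (0-6).
Level 14 falls in the 10-15 band.
Grid: Level 10-15 × Category Minimal = 116-148 weeks.

116-148 weeks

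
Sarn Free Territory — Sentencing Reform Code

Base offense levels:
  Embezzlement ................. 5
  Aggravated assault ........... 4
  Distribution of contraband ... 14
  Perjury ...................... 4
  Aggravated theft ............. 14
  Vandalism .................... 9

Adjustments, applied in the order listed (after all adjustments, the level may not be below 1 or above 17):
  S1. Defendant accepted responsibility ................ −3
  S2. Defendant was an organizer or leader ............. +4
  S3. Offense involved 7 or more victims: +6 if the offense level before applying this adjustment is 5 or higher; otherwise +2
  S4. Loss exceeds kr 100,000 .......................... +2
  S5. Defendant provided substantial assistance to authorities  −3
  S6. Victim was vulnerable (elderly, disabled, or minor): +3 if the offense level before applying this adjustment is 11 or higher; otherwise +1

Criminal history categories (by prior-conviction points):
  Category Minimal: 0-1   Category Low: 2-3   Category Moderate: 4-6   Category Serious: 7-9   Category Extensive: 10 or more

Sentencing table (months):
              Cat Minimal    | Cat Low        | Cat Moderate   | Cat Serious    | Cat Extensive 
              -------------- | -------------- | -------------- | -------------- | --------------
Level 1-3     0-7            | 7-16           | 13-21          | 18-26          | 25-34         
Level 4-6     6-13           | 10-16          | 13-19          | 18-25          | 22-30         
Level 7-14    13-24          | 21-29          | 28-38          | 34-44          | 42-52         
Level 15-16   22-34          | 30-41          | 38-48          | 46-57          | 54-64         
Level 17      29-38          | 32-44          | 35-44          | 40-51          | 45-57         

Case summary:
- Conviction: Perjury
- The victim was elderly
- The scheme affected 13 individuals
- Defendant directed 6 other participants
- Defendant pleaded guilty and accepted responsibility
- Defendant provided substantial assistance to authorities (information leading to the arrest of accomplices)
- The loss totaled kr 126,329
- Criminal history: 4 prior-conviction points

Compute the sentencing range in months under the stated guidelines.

28-38 months

Base offense level for perjury: 4.
S1 applies: 4 − 3 = 1.
S2 applies: 1 + 4 = 5.
S3 applies (level before this adjustment is 5 ≥ 5, so +6): 5 + 6 = 11.
S4 applies: 11 + 2 = 13.
S5 applies: 13 − 3 = 10.
S6 applies (level before this adjustment is 10 < 11, so +1): 10 + 1 = 11.
Final offense level: 11.
Criminal history: 4 prior points → Category Moderate (4-6).
Level 11 falls in the 7-14 band.
Grid: Level 7-14 × Category Moderate = 28-38 months.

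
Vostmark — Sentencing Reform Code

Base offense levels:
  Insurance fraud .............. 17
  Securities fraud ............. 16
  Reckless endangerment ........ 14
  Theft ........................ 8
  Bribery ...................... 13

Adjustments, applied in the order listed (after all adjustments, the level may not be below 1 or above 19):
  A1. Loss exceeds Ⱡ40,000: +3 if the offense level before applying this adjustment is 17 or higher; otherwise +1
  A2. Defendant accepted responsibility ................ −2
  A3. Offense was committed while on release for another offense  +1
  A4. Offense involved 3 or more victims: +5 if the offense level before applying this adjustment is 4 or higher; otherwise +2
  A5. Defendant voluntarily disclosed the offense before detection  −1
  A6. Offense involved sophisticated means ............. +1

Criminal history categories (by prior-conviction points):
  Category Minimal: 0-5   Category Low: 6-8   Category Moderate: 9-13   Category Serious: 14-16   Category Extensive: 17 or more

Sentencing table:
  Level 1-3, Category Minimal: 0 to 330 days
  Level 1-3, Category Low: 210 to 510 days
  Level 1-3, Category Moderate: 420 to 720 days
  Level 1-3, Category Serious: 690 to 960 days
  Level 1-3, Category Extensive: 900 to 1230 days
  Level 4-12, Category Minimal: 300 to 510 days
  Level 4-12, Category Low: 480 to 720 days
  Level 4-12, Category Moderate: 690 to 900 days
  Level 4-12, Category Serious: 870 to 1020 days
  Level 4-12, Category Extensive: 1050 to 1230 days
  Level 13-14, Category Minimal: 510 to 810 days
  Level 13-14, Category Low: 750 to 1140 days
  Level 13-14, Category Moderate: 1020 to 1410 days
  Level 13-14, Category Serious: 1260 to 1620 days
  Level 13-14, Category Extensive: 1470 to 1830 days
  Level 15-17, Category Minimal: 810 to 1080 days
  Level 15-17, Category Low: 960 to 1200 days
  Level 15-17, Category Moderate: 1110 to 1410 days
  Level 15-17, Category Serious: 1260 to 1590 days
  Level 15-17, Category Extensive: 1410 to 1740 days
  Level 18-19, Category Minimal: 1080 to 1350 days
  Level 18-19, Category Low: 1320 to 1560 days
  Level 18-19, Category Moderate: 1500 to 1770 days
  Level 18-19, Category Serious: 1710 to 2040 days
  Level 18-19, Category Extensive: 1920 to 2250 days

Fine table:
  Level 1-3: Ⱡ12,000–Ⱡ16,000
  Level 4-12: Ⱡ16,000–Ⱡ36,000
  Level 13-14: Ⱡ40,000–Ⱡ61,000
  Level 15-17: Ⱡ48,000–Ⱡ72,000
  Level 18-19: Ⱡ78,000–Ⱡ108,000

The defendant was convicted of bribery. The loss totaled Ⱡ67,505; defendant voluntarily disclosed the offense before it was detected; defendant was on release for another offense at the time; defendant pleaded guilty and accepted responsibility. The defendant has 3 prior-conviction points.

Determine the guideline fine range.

Base offense level for bribery: 13.
A1 applies (level before this adjustment is 13 < 17, so +1): 13 + 1 = 14.
A2 applies: 14 − 2 = 12.
A3 applies: 12 + 1 = 13.
A4 does not apply.
A5 applies: 13 − 1 = 12.
Final offense level: 12.
Level 12 falls in the 4-12 band.
Fine table: Level 4-12 → Ⱡ16,000–Ⱡ36,000.

Ⱡ16,000–Ⱡ36,000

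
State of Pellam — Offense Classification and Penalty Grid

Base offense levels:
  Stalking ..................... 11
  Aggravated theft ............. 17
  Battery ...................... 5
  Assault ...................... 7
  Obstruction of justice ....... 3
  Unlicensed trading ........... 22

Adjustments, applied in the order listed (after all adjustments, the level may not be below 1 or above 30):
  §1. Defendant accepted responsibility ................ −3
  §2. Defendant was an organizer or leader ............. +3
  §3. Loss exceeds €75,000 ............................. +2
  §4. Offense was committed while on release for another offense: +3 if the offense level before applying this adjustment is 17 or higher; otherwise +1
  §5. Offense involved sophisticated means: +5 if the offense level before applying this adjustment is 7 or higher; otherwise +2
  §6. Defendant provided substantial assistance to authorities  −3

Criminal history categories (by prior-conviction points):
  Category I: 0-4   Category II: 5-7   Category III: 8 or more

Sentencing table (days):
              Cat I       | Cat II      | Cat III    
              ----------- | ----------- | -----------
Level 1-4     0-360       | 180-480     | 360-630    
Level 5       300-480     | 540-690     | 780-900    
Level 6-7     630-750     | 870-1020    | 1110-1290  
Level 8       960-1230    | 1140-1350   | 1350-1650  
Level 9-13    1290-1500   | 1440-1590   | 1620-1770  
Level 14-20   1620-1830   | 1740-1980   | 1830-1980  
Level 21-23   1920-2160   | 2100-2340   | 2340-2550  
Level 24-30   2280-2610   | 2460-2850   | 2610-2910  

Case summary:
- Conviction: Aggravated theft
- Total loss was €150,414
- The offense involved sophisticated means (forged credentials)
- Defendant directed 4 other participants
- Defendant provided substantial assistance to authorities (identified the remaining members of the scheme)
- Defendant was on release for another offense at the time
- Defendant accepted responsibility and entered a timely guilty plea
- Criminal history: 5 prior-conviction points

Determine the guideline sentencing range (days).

2460-2850 days

Base offense level for aggravated theft: 17.
§1 applies: 17 − 3 = 14.
§2 applies: 14 + 3 = 17.
§3 applies: 17 + 2 = 19.
§4 applies (level before this adjustment is 19 ≥ 17, so +3): 19 + 3 = 22.
§5 applies (level before this adjustment is 22 ≥ 7, so +5): 22 + 5 = 27.
§6 applies: 27 − 3 = 24.
Final offense level: 24.
Criminal history: 5 prior points → Category II (5-7).
Level 24 falls in the 24-30 band.
Grid: Level 24-30 × Category II = 2460-2850 days.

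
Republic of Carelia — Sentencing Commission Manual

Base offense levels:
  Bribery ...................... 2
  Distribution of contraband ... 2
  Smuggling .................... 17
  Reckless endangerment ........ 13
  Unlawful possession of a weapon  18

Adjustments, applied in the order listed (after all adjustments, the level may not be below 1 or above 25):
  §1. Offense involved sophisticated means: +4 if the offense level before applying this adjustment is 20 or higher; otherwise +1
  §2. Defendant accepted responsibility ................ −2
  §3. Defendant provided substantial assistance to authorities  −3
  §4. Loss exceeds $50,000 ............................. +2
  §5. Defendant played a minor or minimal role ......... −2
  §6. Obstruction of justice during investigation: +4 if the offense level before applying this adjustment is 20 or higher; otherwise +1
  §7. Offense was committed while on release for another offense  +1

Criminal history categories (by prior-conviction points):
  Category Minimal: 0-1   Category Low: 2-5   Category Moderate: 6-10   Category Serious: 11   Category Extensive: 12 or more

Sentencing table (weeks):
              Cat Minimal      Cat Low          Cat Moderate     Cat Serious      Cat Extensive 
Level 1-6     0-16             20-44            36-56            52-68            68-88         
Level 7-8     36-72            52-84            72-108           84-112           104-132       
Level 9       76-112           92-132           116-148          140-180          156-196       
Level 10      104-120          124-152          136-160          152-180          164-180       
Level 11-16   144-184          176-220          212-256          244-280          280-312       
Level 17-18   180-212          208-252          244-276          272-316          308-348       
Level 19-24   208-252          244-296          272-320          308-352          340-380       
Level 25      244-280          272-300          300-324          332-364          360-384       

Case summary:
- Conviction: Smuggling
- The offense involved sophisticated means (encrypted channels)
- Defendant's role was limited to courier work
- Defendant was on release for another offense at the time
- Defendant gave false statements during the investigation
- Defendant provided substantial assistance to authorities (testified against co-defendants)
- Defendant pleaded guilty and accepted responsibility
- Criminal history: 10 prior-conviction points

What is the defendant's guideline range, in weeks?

212-256 weeks

Base offense level for smuggling: 17.
§1 applies (level before this adjustment is 17 < 20, so +1): 17 + 1 = 18.
§2 applies: 18 − 2 = 16.
§3 applies: 16 − 3 = 13.
§5 applies: 13 − 2 = 11.
§6 applies (level before this adjustment is 11 < 20, so +1): 11 + 1 = 12.
§7 applies: 12 + 1 = 13.
Final offense level: 13.
Criminal history: 10 prior points → Category Moderate (6-10).
Level 13 falls in the 11-16 band.
Grid: Level 11-16 × Category Moderate = 212-256 weeks.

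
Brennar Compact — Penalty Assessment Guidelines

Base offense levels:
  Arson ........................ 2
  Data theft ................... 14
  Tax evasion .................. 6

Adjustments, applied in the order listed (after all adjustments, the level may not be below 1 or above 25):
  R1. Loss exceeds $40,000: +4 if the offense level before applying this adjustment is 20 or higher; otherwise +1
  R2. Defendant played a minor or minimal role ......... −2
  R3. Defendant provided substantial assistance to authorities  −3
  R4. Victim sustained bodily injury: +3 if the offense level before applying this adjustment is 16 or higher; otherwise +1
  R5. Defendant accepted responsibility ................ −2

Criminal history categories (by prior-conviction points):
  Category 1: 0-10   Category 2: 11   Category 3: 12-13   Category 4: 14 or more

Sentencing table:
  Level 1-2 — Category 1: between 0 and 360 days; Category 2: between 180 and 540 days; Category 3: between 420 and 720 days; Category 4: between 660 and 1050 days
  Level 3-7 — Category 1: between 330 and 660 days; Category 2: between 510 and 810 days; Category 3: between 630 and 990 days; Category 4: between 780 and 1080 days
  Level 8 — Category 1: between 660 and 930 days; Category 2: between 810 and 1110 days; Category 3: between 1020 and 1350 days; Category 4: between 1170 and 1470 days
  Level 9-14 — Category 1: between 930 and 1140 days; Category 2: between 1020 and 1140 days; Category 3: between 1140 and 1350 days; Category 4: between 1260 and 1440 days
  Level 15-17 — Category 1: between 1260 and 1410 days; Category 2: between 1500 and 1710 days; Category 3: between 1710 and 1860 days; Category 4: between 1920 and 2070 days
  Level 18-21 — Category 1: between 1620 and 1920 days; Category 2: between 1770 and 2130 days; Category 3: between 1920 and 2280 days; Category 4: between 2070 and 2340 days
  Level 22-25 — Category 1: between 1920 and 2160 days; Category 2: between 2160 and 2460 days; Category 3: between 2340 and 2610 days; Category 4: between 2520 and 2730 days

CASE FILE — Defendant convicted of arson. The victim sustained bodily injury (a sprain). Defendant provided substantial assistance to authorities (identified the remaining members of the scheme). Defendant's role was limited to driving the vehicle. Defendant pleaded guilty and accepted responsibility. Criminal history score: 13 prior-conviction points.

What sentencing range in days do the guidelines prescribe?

420-720 days

Base offense level for arson: 2.
R2 applies: 2 − 2 = 0.
R3 applies: 0 − 3 = -3.
R4 applies (level before this adjustment is -3 < 16, so +1): -3 + 1 = -2.
R5 applies: -2 − 2 = -4.
Level -4 is below the minimum of 1; floored at 1.
Final offense level: 1.
Criminal history: 13 prior points → Category 3 (12-13).
Level 1 falls in the 1-2 band.
Grid: Level 1-2 × Category 3 = 420-720 days.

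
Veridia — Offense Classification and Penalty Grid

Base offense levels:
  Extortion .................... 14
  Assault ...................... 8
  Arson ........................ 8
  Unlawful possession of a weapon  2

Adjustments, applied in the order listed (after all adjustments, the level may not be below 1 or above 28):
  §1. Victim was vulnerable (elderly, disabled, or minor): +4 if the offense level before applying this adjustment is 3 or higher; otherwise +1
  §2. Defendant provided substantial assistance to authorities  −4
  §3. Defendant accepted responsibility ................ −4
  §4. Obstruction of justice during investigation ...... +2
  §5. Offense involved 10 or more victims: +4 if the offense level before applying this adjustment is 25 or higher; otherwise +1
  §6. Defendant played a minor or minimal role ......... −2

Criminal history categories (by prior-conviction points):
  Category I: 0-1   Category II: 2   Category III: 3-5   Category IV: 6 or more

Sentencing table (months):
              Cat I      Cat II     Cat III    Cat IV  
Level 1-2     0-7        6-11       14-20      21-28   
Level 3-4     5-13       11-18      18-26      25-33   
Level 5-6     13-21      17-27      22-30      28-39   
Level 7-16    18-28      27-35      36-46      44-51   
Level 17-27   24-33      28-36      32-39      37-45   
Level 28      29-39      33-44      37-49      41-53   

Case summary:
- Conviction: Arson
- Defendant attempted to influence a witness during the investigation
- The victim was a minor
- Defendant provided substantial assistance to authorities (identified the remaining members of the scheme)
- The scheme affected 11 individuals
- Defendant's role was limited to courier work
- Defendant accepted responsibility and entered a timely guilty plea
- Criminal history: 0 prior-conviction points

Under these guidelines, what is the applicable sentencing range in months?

Base offense level for arson: 8.
§1 applies (level before this adjustment is 8 ≥ 3, so +4): 8 + 4 = 12.
§2 applies: 12 − 4 = 8.
§3 applies: 8 − 4 = 4.
§4 applies: 4 + 2 = 6.
§5 applies (level before this adjustment is 6 < 25, so +1): 6 + 1 = 7.
§6 applies: 7 − 2 = 5.
Final offense level: 5.
Criminal history: 0 prior points → Category I (0-1).
Level 5 falls in the 5-6 band.
Grid: Level 5-6 × Category I = 13-21 months.

13-21 months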